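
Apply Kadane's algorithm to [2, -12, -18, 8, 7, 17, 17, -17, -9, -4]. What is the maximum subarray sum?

Using Kadane's algorithm on [2, -12, -18, 8, 7, 17, 17, -17, -9, -4]:

Scanning through the array:
Position 1 (value -12): max_ending_here = -10, max_so_far = 2
Position 2 (value -18): max_ending_here = -18, max_so_far = 2
Position 3 (value 8): max_ending_here = 8, max_so_far = 8
Position 4 (value 7): max_ending_here = 15, max_so_far = 15
Position 5 (value 17): max_ending_here = 32, max_so_far = 32
Position 6 (value 17): max_ending_here = 49, max_so_far = 49
Position 7 (value -17): max_ending_here = 32, max_so_far = 49
Position 8 (value -9): max_ending_here = 23, max_so_far = 49
Position 9 (value -4): max_ending_here = 19, max_so_far = 49

Maximum subarray: [8, 7, 17, 17]
Maximum sum: 49

The maximum subarray is [8, 7, 17, 17] with sum 49. This subarray runs from index 3 to index 6.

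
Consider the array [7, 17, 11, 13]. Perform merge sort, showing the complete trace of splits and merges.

Merge sort trace:

Split: [7, 17, 11, 13] -> [7, 17] and [11, 13]
  Split: [7, 17] -> [7] and [17]
  Merge: [7] + [17] -> [7, 17]
  Split: [11, 13] -> [11] and [13]
  Merge: [11] + [13] -> [11, 13]
Merge: [7, 17] + [11, 13] -> [7, 11, 13, 17]

Final sorted array: [7, 11, 13, 17]

The merge sort proceeds by recursively splitting the array and merging sorted halves.
After all merges, the sorted array is [7, 11, 13, 17].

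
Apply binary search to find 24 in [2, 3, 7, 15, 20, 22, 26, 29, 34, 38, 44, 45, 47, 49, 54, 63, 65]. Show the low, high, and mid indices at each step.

Binary search for 24 in [2, 3, 7, 15, 20, 22, 26, 29, 34, 38, 44, 45, 47, 49, 54, 63, 65]:

lo=0, hi=16, mid=8, arr[mid]=34 -> 34 > 24, search left half
lo=0, hi=7, mid=3, arr[mid]=15 -> 15 < 24, search right half
lo=4, hi=7, mid=5, arr[mid]=22 -> 22 < 24, search right half
lo=6, hi=7, mid=6, arr[mid]=26 -> 26 > 24, search left half
lo=6 > hi=5, target 24 not found

Binary search determines that 24 is not in the array after 4 comparisons. The search space was exhausted without finding the target.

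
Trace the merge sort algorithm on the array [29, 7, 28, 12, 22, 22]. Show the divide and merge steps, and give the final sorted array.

Merge sort trace:

Split: [29, 7, 28, 12, 22, 22] -> [29, 7, 28] and [12, 22, 22]
  Split: [29, 7, 28] -> [29] and [7, 28]
    Split: [7, 28] -> [7] and [28]
    Merge: [7] + [28] -> [7, 28]
  Merge: [29] + [7, 28] -> [7, 28, 29]
  Split: [12, 22, 22] -> [12] and [22, 22]
    Split: [22, 22] -> [22] and [22]
    Merge: [22] + [22] -> [22, 22]
  Merge: [12] + [22, 22] -> [12, 22, 22]
Merge: [7, 28, 29] + [12, 22, 22] -> [7, 12, 22, 22, 28, 29]

Final sorted array: [7, 12, 22, 22, 28, 29]

The merge sort proceeds by recursively splitting the array and merging sorted halves.
After all merges, the sorted array is [7, 12, 22, 22, 28, 29].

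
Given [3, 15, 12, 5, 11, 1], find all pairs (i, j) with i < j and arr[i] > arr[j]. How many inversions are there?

Finding inversions in [3, 15, 12, 5, 11, 1]:

(0, 5): arr[0]=3 > arr[5]=1
(1, 2): arr[1]=15 > arr[2]=12
(1, 3): arr[1]=15 > arr[3]=5
(1, 4): arr[1]=15 > arr[4]=11
(1, 5): arr[1]=15 > arr[5]=1
(2, 3): arr[2]=12 > arr[3]=5
(2, 4): arr[2]=12 > arr[4]=11
(2, 5): arr[2]=12 > arr[5]=1
(3, 5): arr[3]=5 > arr[5]=1
(4, 5): arr[4]=11 > arr[5]=1

Total inversions: 10

The array has 10 inversion(s): (0,5), (1,2), (1,3), (1,4), (1,5), (2,3), (2,4), (2,5), (3,5), (4,5). Each pair (i,j) satisfies i < j and arr[i] > arr[j].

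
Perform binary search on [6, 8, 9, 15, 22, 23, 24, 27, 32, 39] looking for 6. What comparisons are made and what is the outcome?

Binary search for 6 in [6, 8, 9, 15, 22, 23, 24, 27, 32, 39]:

lo=0, hi=9, mid=4, arr[mid]=22 -> 22 > 6, search left half
lo=0, hi=3, mid=1, arr[mid]=8 -> 8 > 6, search left half
lo=0, hi=0, mid=0, arr[mid]=6 -> Found target at index 0!

Binary search finds 6 at index 0 after 3 comparisons. The search repeatedly halves the search space by comparing with the middle element.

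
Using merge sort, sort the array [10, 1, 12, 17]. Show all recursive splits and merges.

Merge sort trace:

Split: [10, 1, 12, 17] -> [10, 1] and [12, 17]
  Split: [10, 1] -> [10] and [1]
  Merge: [10] + [1] -> [1, 10]
  Split: [12, 17] -> [12] and [17]
  Merge: [12] + [17] -> [12, 17]
Merge: [1, 10] + [12, 17] -> [1, 10, 12, 17]

Final sorted array: [1, 10, 12, 17]

The merge sort proceeds by recursively splitting the array and merging sorted halves.
After all merges, the sorted array is [1, 10, 12, 17].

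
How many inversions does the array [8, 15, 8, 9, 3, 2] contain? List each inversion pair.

Finding inversions in [8, 15, 8, 9, 3, 2]:

(0, 4): arr[0]=8 > arr[4]=3
(0, 5): arr[0]=8 > arr[5]=2
(1, 2): arr[1]=15 > arr[2]=8
(1, 3): arr[1]=15 > arr[3]=9
(1, 4): arr[1]=15 > arr[4]=3
(1, 5): arr[1]=15 > arr[5]=2
(2, 4): arr[2]=8 > arr[4]=3
(2, 5): arr[2]=8 > arr[5]=2
(3, 4): arr[3]=9 > arr[4]=3
(3, 5): arr[3]=9 > arr[5]=2
(4, 5): arr[4]=3 > arr[5]=2

Total inversions: 11

The array has 11 inversion(s): (0,4), (0,5), (1,2), (1,3), (1,4), (1,5), (2,4), (2,5), (3,4), (3,5), (4,5). Each pair (i,j) satisfies i < j and arr[i] > arr[j].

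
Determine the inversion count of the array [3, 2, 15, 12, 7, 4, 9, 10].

Finding inversions in [3, 2, 15, 12, 7, 4, 9, 10]:

(0, 1): arr[0]=3 > arr[1]=2
(2, 3): arr[2]=15 > arr[3]=12
(2, 4): arr[2]=15 > arr[4]=7
(2, 5): arr[2]=15 > arr[5]=4
(2, 6): arr[2]=15 > arr[6]=9
(2, 7): arr[2]=15 > arr[7]=10
(3, 4): arr[3]=12 > arr[4]=7
(3, 5): arr[3]=12 > arr[5]=4
(3, 6): arr[3]=12 > arr[6]=9
(3, 7): arr[3]=12 > arr[7]=10
(4, 5): arr[4]=7 > arr[5]=4

Total inversions: 11

The array has 11 inversion(s): (0,1), (2,3), (2,4), (2,5), (2,6), (2,7), (3,4), (3,5), (3,6), (3,7), (4,5). Each pair (i,j) satisfies i < j and arr[i] > arr[j].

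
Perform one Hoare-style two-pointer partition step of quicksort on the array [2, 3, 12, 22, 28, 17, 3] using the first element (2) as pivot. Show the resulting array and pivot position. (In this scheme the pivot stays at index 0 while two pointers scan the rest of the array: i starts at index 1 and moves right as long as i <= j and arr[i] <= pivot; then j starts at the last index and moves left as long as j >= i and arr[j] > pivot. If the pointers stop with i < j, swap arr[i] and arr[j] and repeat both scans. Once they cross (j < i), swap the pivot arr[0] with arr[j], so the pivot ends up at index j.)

Hoare-style two-pointer partition with pivot = 2:

Initial array: [2, 3, 12, 22, 28, 17, 3]

Pointers start at i = 1, j = 6.
i ends at 1, j ends at 0: the pointers have crossed (j < i), so scanning stops.

j = 0, so swapping arr[0] with arr[j] leaves the pivot at position 0: [2, 3, 12, 22, 28, 17, 3]
Pivot position: 0

After partitioning with pivot 2, the array becomes [2, 3, 12, 22, 28, 17, 3]. The pivot is placed at index 0. All elements to the left of the pivot are <= 2, and all elements to the right are > 2.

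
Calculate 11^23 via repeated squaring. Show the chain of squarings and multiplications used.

Computing 11^23 by squaring (build up from 11^1; each line after the first costs one multiplication):

11^1 = 11
11^2 = (11^1)^2 = 11^2 = 121
11^4 = (11^2)^2 = 121^2 = 14641
11^5 = 11 * 11^4 = 11 * 14641 = 161051
11^10 = (11^5)^2 = 161051^2 = 25937424601
11^11 = 11 * 11^10 = 11 * 25937424601 = 285311670611
11^22 = (11^11)^2 = 285311670611^2 = 81402749386839761113321
11^23 = 11 * 11^22 = 11 * 81402749386839761113321 = 895430243255237372246531

Result: 895430243255237372246531
Multiplications needed: 7 (7 lines after 11^1)

11^23 = 895430243255237372246531. Using exponentiation by squaring, this requires 7 multiplications. The key idea: if the exponent is even, square the half-power; if odd, multiply by the base once.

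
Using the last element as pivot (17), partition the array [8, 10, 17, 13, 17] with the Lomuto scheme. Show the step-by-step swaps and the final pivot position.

Lomuto partition with pivot = 17:

Initial array: [8, 10, 17, 13, 17]

arr[0]=8 <= 17: swap with position 0, array becomes [8, 10, 17, 13, 17]
arr[1]=10 <= 17: swap with position 1, array becomes [8, 10, 17, 13, 17]
arr[2]=17 <= 17: swap with position 2, array becomes [8, 10, 17, 13, 17]
arr[3]=13 <= 17: swap with position 3, array becomes [8, 10, 17, 13, 17]

Place pivot at position 4: [8, 10, 17, 13, 17]
Pivot position: 4

After partitioning with pivot 17, the array becomes [8, 10, 17, 13, 17]. The pivot is placed at index 4. All elements to the left of the pivot are <= 17, and all elements to the right are > 17.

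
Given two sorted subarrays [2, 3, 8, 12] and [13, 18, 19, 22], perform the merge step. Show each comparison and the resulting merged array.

Merging process:

Compare 2 vs 13: take 2 from left. Merged: [2]
Compare 3 vs 13: take 3 from left. Merged: [2, 3]
Compare 8 vs 13: take 8 from left. Merged: [2, 3, 8]
Compare 12 vs 13: take 12 from left. Merged: [2, 3, 8, 12]
Append remaining from right: [13, 18, 19, 22]. Merged: [2, 3, 8, 12, 13, 18, 19, 22]

Final merged array: [2, 3, 8, 12, 13, 18, 19, 22]
Total comparisons: 4

The merged array is [2, 3, 8, 12, 13, 18, 19, 22], requiring 4 comparisons. The merge step runs in O(n) time where n is the total number of elements.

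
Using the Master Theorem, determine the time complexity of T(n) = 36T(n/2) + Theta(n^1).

Master Theorem for T(n) = 36T(n/2) + O(n^1):

a = 36, b = 2, c = 1
log_b(a) = log_2(36) = 5.1699

Case 1: c = 1 < log_2(36) = 5.1699
T(n) = O(n^(log_2 36))

For T(n) = 36T(n/2) + O(n^1): log_2(36) = 5.1699. This is Case 1 of the Master Theorem (c < log_b(a), work dominated by leaves), giving O(n^(log_2 36)).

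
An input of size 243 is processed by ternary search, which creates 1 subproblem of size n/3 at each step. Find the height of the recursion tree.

For divide and conquer with division factor 3:

Problem sizes at each level:
Level 0: 243
Level 1: 81
Level 2: 27
Level 3: 9
Level 4: 3
Level 5: 1

The root is level 0 and the size-1 base case is level 5 (the tree spans levels 0 through 5, i.e. 6 levels counting the root), so the depth is the number of divisions: log_3(243) = 5

The recursion tree depth is log_3(243) = 5. At each level, the problem size is divided by 3, so it takes 5 divisions to reduce to a base case of size 1. The algorithm makes 1 recursive call at each level.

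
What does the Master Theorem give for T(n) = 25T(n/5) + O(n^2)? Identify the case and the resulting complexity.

Master Theorem for T(n) = 25T(n/5) + O(n^2):

a = 25, b = 5, c = 2
log_b(a) = log_5(25) = 2.0000

Case 2: c = 2 = log_5(25) = 2.0000
T(n) = O(n^2 log n) = O(n^2 log n)

For T(n) = 25T(n/5) + O(n^2): log_5(25) = 2.0000. This is Case 2 of the Master Theorem (c = log_b(a), equal work at all levels), giving O(n^2 log n).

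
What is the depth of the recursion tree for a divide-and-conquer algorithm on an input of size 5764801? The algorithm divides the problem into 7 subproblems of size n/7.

For divide and conquer with division factor 7:

Problem sizes at each level:
Level 0: 5764801
Level 1: 823543
Level 2: 117649
Level 3: 16807
Level 4: 2401
Level 5: 343
Level 6: 49
Level 7: 7
Level 8: 1

The root is level 0 and the size-1 base case is level 8 (the tree spans levels 0 through 8, i.e. 9 levels counting the root), so the depth is the number of divisions: log_7(5764801) = 8

The recursion tree depth is log_7(5764801) = 8. At each level, the problem size is divided by 7, so it takes 8 divisions to reduce to a base case of size 1. The algorithm makes 7 recursive calls at each level.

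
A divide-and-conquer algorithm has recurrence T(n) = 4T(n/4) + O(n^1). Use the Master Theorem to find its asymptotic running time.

Master Theorem for T(n) = 4T(n/4) + O(n^1):

a = 4, b = 4, c = 1
log_b(a) = log_4(4) = 1.0000

Case 2: c = 1 = log_4(4) = 1.0000
T(n) = O(n^1 log n) = O(n log n)

For T(n) = 4T(n/4) + O(n^1): log_4(4) = 1.0000. This is Case 2 of the Master Theorem (c = log_b(a), equal work at all levels), giving O(n log n).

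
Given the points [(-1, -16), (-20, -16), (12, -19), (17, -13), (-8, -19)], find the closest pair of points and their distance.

Computing all pairwise distances among 5 points:

d((-1, -16), (-20, -16)) = 19.0
d((-1, -16), (12, -19)) = 13.3417
d((-1, -16), (17, -13)) = 18.2483
d((-1, -16), (-8, -19)) = 7.6158 <-- minimum
d((-20, -16), (12, -19)) = 32.1403
d((-20, -16), (17, -13)) = 37.1214
d((-20, -16), (-8, -19)) = 12.3693
d((12, -19), (17, -13)) = 7.8102
d((12, -19), (-8, -19)) = 20.0
d((17, -13), (-8, -19)) = 25.7099

Closest pair: (-1, -16) and (-8, -19) with distance 7.6158

The closest pair is (-1, -16) and (-8, -19) with Euclidean distance 7.6158. For 5 points, brute-force pairwise comparison is shown above. For large n, the divide-and-conquer algorithm (sort by x, recurse on halves, check the dividing strip) achieves O(n log n).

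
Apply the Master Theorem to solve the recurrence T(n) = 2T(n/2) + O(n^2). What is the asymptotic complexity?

Master Theorem for T(n) = 2T(n/2) + O(n^2):

a = 2, b = 2, c = 2
log_b(a) = log_2(2) = 1.0000

Case 3: c = 2 > log_2(2) = 1.0000
T(n) = O(n^2) = O(n^2)

For T(n) = 2T(n/2) + O(n^2): log_2(2) = 1.0000. This is Case 3 of the Master Theorem (c > log_b(a), work dominated by root), giving O(n^2).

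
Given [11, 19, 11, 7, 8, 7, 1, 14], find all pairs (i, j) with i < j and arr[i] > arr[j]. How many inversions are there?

Finding inversions in [11, 19, 11, 7, 8, 7, 1, 14]:

(0, 3): arr[0]=11 > arr[3]=7
(0, 4): arr[0]=11 > arr[4]=8
(0, 5): arr[0]=11 > arr[5]=7
(0, 6): arr[0]=11 > arr[6]=1
(1, 2): arr[1]=19 > arr[2]=11
(1, 3): arr[1]=19 > arr[3]=7
(1, 4): arr[1]=19 > arr[4]=8
(1, 5): arr[1]=19 > arr[5]=7
(1, 6): arr[1]=19 > arr[6]=1
(1, 7): arr[1]=19 > arr[7]=14
(2, 3): arr[2]=11 > arr[3]=7
(2, 4): arr[2]=11 > arr[4]=8
(2, 5): arr[2]=11 > arr[5]=7
(2, 6): arr[2]=11 > arr[6]=1
(3, 6): arr[3]=7 > arr[6]=1
(4, 5): arr[4]=8 > arr[5]=7
(4, 6): arr[4]=8 > arr[6]=1
(5, 6): arr[5]=7 > arr[6]=1

Total inversions: 18

The array has 18 inversion(s): (0,3), (0,4), (0,5), (0,6), (1,2), (1,3), (1,4), (1,5), (1,6), (1,7), (2,3), (2,4), (2,5), (2,6), (3,6), (4,5), (4,6), (5,6). Each pair (i,j) satisfies i < j and arr[i] > arr[j].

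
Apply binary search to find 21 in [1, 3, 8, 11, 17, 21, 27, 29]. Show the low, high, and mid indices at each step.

Binary search for 21 in [1, 3, 8, 11, 17, 21, 27, 29]:

lo=0, hi=7, mid=3, arr[mid]=11 -> 11 < 21, search right half
lo=4, hi=7, mid=5, arr[mid]=21 -> Found target at index 5!

Binary search finds 21 at index 5 after 2 comparisons. The search repeatedly halves the search space by comparing with the middle element.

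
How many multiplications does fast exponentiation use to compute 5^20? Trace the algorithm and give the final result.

Computing 5^20 by squaring (build up from 5^1; each line after the first costs one multiplication):

5^1 = 5
5^2 = (5^1)^2 = 5^2 = 25
5^4 = (5^2)^2 = 25^2 = 625
5^5 = 5 * 5^4 = 5 * 625 = 3125
5^10 = (5^5)^2 = 3125^2 = 9765625
5^20 = (5^10)^2 = 9765625^2 = 95367431640625

Result: 95367431640625
Multiplications needed: 5 (5 lines after 5^1)

5^20 = 95367431640625. Using exponentiation by squaring, this requires 5 multiplications. The key idea: if the exponent is even, square the half-power; if odd, multiply by the base once.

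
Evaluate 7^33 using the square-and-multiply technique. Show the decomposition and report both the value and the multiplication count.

Computing 7^33 by squaring (build up from 7^1; each line after the first costs one multiplication):

7^1 = 7
7^2 = (7^1)^2 = 7^2 = 49
7^4 = (7^2)^2 = 49^2 = 2401
7^8 = (7^4)^2 = 2401^2 = 5764801
7^16 = (7^8)^2 = 5764801^2 = 33232930569601
7^32 = (7^16)^2 = 33232930569601^2 = 1104427674243920646305299201
7^33 = 7 * 7^32 = 7 * 1104427674243920646305299201 = 7730993719707444524137094407

Result: 7730993719707444524137094407
Multiplications needed: 6 (6 lines after 7^1)

7^33 = 7730993719707444524137094407. Using exponentiation by squaring, this requires 6 multiplications. The key idea: if the exponent is even, square the half-power; if odd, multiply by the base once.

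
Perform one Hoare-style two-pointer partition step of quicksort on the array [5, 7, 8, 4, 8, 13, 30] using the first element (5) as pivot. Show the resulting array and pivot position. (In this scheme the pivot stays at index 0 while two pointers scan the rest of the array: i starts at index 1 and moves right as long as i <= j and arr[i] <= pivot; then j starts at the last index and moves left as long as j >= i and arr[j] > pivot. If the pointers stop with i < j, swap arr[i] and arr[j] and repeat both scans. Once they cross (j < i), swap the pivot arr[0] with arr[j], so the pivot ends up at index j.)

Hoare-style two-pointer partition with pivot = 5:

Initial array: [5, 7, 8, 4, 8, 13, 30]

Pointers start at i = 1, j = 6.
i stops at index 1 (arr[1]=7 > 5), j stops at index 3 (arr[3]=4 <= 5): swap arr[1] and arr[3], array becomes [5, 4, 8, 7, 8, 13, 30]
i ends at 2, j ends at 1: the pointers have crossed (j < i), so scanning stops.

Swap pivot arr[0] with arr[1] to place pivot at position 1: [4, 5, 8, 7, 8, 13, 30]
Pivot position: 1

After partitioning with pivot 5, the array becomes [4, 5, 8, 7, 8, 13, 30]. The pivot is placed at index 1. All elements to the left of the pivot are <= 5, and all elements to the right are > 5.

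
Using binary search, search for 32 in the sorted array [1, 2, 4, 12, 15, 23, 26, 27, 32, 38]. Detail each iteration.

Binary search for 32 in [1, 2, 4, 12, 15, 23, 26, 27, 32, 38]:

lo=0, hi=9, mid=4, arr[mid]=15 -> 15 < 32, search right half
lo=5, hi=9, mid=7, arr[mid]=27 -> 27 < 32, search right half
lo=8, hi=9, mid=8, arr[mid]=32 -> Found target at index 8!

Binary search finds 32 at index 8 after 3 comparisons. The search repeatedly halves the search space by comparing with the middle element.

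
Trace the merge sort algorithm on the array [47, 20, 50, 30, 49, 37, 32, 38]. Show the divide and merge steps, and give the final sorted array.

Merge sort trace:

Split: [47, 20, 50, 30, 49, 37, 32, 38] -> [47, 20, 50, 30] and [49, 37, 32, 38]
  Split: [47, 20, 50, 30] -> [47, 20] and [50, 30]
    Split: [47, 20] -> [47] and [20]
    Merge: [47] + [20] -> [20, 47]
    Split: [50, 30] -> [50] and [30]
    Merge: [50] + [30] -> [30, 50]
  Merge: [20, 47] + [30, 50] -> [20, 30, 47, 50]
  Split: [49, 37, 32, 38] -> [49, 37] and [32, 38]
    Split: [49, 37] -> [49] and [37]
    Merge: [49] + [37] -> [37, 49]
    Split: [32, 38] -> [32] and [38]
    Merge: [32] + [38] -> [32, 38]
  Merge: [37, 49] + [32, 38] -> [32, 37, 38, 49]
Merge: [20, 30, 47, 50] + [32, 37, 38, 49] -> [20, 30, 32, 37, 38, 47, 49, 50]

Final sorted array: [20, 30, 32, 37, 38, 47, 49, 50]

The merge sort proceeds by recursively splitting the array and merging sorted halves.
After all merges, the sorted array is [20, 30, 32, 37, 38, 47, 49, 50].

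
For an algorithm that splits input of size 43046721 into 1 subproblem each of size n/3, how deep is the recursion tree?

For divide and conquer with division factor 3:

Problem sizes at each level:
Level 0: 43046721
Level 1: 14348907
Level 2: 4782969
Level 3: 1594323
Level 4: 531441
Level 5: 177147
Level 6: 59049
Level 7: 19683
Level 8: 6561
Level 9: 2187
Level 10: 729
Level 11: 243
Level 12: 81
Level 13: 27
Level 14: 9
Level 15: 3
Level 16: 1

The root is level 0 and the size-1 base case is level 16 (the tree spans levels 0 through 16, i.e. 17 levels counting the root), so the depth is the number of divisions: log_3(43046721) = 16

The recursion tree depth is log_3(43046721) = 16. At each level, the problem size is divided by 3, so it takes 16 divisions to reduce to a base case of size 1. The algorithm makes 1 recursive call at each level.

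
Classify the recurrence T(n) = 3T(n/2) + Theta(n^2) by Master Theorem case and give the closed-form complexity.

Master Theorem for T(n) = 3T(n/2) + O(n^2):

a = 3, b = 2, c = 2
log_b(a) = log_2(3) = 1.5850

Case 3: c = 2 > log_2(3) = 1.5850
T(n) = O(n^2) = O(n^2)

For T(n) = 3T(n/2) + O(n^2): log_2(3) = 1.5850. This is Case 3 of the Master Theorem (c > log_b(a), work dominated by root), giving O(n^2).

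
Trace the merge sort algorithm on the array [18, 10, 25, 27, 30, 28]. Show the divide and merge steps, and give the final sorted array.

Merge sort trace:

Split: [18, 10, 25, 27, 30, 28] -> [18, 10, 25] and [27, 30, 28]
  Split: [18, 10, 25] -> [18] and [10, 25]
    Split: [10, 25] -> [10] and [25]
    Merge: [10] + [25] -> [10, 25]
  Merge: [18] + [10, 25] -> [10, 18, 25]
  Split: [27, 30, 28] -> [27] and [30, 28]
    Split: [30, 28] -> [30] and [28]
    Merge: [30] + [28] -> [28, 30]
  Merge: [27] + [28, 30] -> [27, 28, 30]
Merge: [10, 18, 25] + [27, 28, 30] -> [10, 18, 25, 27, 28, 30]

Final sorted array: [10, 18, 25, 27, 28, 30]

The merge sort proceeds by recursively splitting the array and merging sorted halves.
After all merges, the sorted array is [10, 18, 25, 27, 28, 30].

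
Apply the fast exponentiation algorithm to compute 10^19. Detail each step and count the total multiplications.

Computing 10^19 by squaring (build up from 10^1; each line after the first costs one multiplication):

10^1 = 10
10^2 = (10^1)^2 = 10^2 = 100
10^4 = (10^2)^2 = 100^2 = 10000
10^8 = (10^4)^2 = 10000^2 = 100000000
10^9 = 10 * 10^8 = 10 * 100000000 = 1000000000
10^18 = (10^9)^2 = 1000000000^2 = 1000000000000000000
10^19 = 10 * 10^18 = 10 * 1000000000000000000 = 10000000000000000000

Result: 10000000000000000000
Multiplications needed: 6 (6 lines after 10^1)

10^19 = 10000000000000000000. Using exponentiation by squaring, this requires 6 multiplications. The key idea: if the exponent is even, square the half-power; if odd, multiply by the base once.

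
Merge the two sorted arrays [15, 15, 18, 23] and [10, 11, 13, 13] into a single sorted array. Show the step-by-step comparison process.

Merging process:

Compare 15 vs 10: take 10 from right. Merged: [10]
Compare 15 vs 11: take 11 from right. Merged: [10, 11]
Compare 15 vs 13: take 13 from right. Merged: [10, 11, 13]
Compare 15 vs 13: take 13 from right. Merged: [10, 11, 13, 13]
Append remaining from left: [15, 15, 18, 23]. Merged: [10, 11, 13, 13, 15, 15, 18, 23]

Final merged array: [10, 11, 13, 13, 15, 15, 18, 23]
Total comparisons: 4

The merged array is [10, 11, 13, 13, 15, 15, 18, 23], requiring 4 comparisons. The merge step runs in O(n) time where n is the total number of elements.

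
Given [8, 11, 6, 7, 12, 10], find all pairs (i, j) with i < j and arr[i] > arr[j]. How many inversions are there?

Finding inversions in [8, 11, 6, 7, 12, 10]:

(0, 2): arr[0]=8 > arr[2]=6
(0, 3): arr[0]=8 > arr[3]=7
(1, 2): arr[1]=11 > arr[2]=6
(1, 3): arr[1]=11 > arr[3]=7
(1, 5): arr[1]=11 > arr[5]=10
(4, 5): arr[4]=12 > arr[5]=10

Total inversions: 6

The array has 6 inversion(s): (0,2), (0,3), (1,2), (1,3), (1,5), (4,5). Each pair (i,j) satisfies i < j and arr[i] > arr[j].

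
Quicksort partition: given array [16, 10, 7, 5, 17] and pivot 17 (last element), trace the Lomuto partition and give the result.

Lomuto partition with pivot = 17:

Initial array: [16, 10, 7, 5, 17]

arr[0]=16 <= 17: swap with position 0, array becomes [16, 10, 7, 5, 17]
arr[1]=10 <= 17: swap with position 1, array becomes [16, 10, 7, 5, 17]
arr[2]=7 <= 17: swap with position 2, array becomes [16, 10, 7, 5, 17]
arr[3]=5 <= 17: swap with position 3, array becomes [16, 10, 7, 5, 17]

Place pivot at position 4: [16, 10, 7, 5, 17]
Pivot position: 4

After partitioning with pivot 17, the array becomes [16, 10, 7, 5, 17]. The pivot is placed at index 4. All elements to the left of the pivot are <= 17, and all elements to the right are > 17.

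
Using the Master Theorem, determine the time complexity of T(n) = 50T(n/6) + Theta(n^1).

Master Theorem for T(n) = 50T(n/6) + O(n^1):

a = 50, b = 6, c = 1
log_b(a) = log_6(50) = 2.1833

Case 1: c = 1 < log_6(50) = 2.1833
T(n) = O(n^(log_6 50))

For T(n) = 50T(n/6) + O(n^1): log_6(50) = 2.1833. This is Case 1 of the Master Theorem (c < log_b(a), work dominated by leaves), giving O(n^(log_6 50)).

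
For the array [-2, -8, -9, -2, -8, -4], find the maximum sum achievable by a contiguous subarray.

Using Kadane's algorithm on [-2, -8, -9, -2, -8, -4]:

Scanning through the array:
Position 1 (value -8): max_ending_here = -8, max_so_far = -2
Position 2 (value -9): max_ending_here = -9, max_so_far = -2
Position 3 (value -2): max_ending_here = -2, max_so_far = -2
Position 4 (value -8): max_ending_here = -8, max_so_far = -2
Position 5 (value -4): max_ending_here = -4, max_so_far = -2

Maximum subarray: [-2]
Maximum sum: -2

The maximum subarray is [-2] with sum -2. This subarray runs from index 0 to index 0.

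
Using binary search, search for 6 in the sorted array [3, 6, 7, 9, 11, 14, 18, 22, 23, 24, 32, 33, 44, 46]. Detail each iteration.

Binary search for 6 in [3, 6, 7, 9, 11, 14, 18, 22, 23, 24, 32, 33, 44, 46]:

lo=0, hi=13, mid=6, arr[mid]=18 -> 18 > 6, search left half
lo=0, hi=5, mid=2, arr[mid]=7 -> 7 > 6, search left half
lo=0, hi=1, mid=0, arr[mid]=3 -> 3 < 6, search right half
lo=1, hi=1, mid=1, arr[mid]=6 -> Found target at index 1!

Binary search finds 6 at index 1 after 4 comparisons. The search repeatedly halves the search space by comparing with the middle element.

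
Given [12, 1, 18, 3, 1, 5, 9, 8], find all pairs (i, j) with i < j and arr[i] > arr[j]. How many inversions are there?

Finding inversions in [12, 1, 18, 3, 1, 5, 9, 8]:

(0, 1): arr[0]=12 > arr[1]=1
(0, 3): arr[0]=12 > arr[3]=3
(0, 4): arr[0]=12 > arr[4]=1
(0, 5): arr[0]=12 > arr[5]=5
(0, 6): arr[0]=12 > arr[6]=9
(0, 7): arr[0]=12 > arr[7]=8
(2, 3): arr[2]=18 > arr[3]=3
(2, 4): arr[2]=18 > arr[4]=1
(2, 5): arr[2]=18 > arr[5]=5
(2, 6): arr[2]=18 > arr[6]=9
(2, 7): arr[2]=18 > arr[7]=8
(3, 4): arr[3]=3 > arr[4]=1
(6, 7): arr[6]=9 > arr[7]=8

Total inversions: 13

The array has 13 inversion(s): (0,1), (0,3), (0,4), (0,5), (0,6), (0,7), (2,3), (2,4), (2,5), (2,6), (2,7), (3,4), (6,7). Each pair (i,j) satisfies i < j and arr[i] > arr[j].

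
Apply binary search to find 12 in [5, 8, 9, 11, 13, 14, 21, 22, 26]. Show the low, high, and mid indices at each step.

Binary search for 12 in [5, 8, 9, 11, 13, 14, 21, 22, 26]:

lo=0, hi=8, mid=4, arr[mid]=13 -> 13 > 12, search left half
lo=0, hi=3, mid=1, arr[mid]=8 -> 8 < 12, search right half
lo=2, hi=3, mid=2, arr[mid]=9 -> 9 < 12, search right half
lo=3, hi=3, mid=3, arr[mid]=11 -> 11 < 12, search right half
lo=4 > hi=3, target 12 not found

Binary search determines that 12 is not in the array after 4 comparisons. The search space was exhausted without finding the target.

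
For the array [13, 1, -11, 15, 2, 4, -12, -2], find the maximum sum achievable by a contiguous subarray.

Using Kadane's algorithm on [13, 1, -11, 15, 2, 4, -12, -2]:

Scanning through the array:
Position 1 (value 1): max_ending_here = 14, max_so_far = 14
Position 2 (value -11): max_ending_here = 3, max_so_far = 14
Position 3 (value 15): max_ending_here = 18, max_so_far = 18
Position 4 (value 2): max_ending_here = 20, max_so_far = 20
Position 5 (value 4): max_ending_here = 24, max_so_far = 24
Position 6 (value -12): max_ending_here = 12, max_so_far = 24
Position 7 (value -2): max_ending_here = 10, max_so_far = 24

Maximum subarray: [13, 1, -11, 15, 2, 4]
Maximum sum: 24

The maximum subarray is [13, 1, -11, 15, 2, 4] with sum 24. This subarray runs from index 0 to index 5.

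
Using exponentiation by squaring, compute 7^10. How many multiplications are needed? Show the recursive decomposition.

Computing 7^10 by squaring (build up from 7^1; each line after the first costs one multiplication):

7^1 = 7
7^2 = (7^1)^2 = 7^2 = 49
7^4 = (7^2)^2 = 49^2 = 2401
7^5 = 7 * 7^4 = 7 * 2401 = 16807
7^10 = (7^5)^2 = 16807^2 = 282475249

Result: 282475249
Multiplications needed: 4 (4 lines after 7^1)

7^10 = 282475249. Using exponentiation by squaring, this requires 4 multiplications. The key idea: if the exponent is even, square the half-power; if odd, multiply by the base once.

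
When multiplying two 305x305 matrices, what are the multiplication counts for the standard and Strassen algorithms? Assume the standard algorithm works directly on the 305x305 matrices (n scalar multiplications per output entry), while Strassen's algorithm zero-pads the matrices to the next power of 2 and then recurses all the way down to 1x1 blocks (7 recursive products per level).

Matrix multiplication for 305x305 matrices:

Strassen's algorithm requires power-of-2 dimensions. Pad 305x305 to 512x512 (next power of 2).

Standard algorithm: 305^3 = 28372625 multiplications
Strassen's algorithm: 7^(log2(512)) = 7^9 = 40353607 multiplications
Difference: 28372625 - 40353607 = -11980982 (Strassen uses MORE here due to padding overhead — for small or just-over-power-of-2 n, padding can outweigh the per-level savings)

Standard: 28372625 multiplications (305^3). Strassen: 40353607 multiplications (7^9, after padding to 512x512). Strassen reduces 8 recursive multiplications to 7 at each level.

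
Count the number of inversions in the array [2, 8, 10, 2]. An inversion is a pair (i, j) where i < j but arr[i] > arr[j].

Finding inversions in [2, 8, 10, 2]:

(1, 3): arr[1]=8 > arr[3]=2
(2, 3): arr[2]=10 > arr[3]=2

Total inversions: 2

The array has 2 inversion(s): (1,3), (2,3). Each pair (i,j) satisfies i < j and arr[i] > arr[j].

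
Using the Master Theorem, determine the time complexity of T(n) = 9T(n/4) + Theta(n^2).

Master Theorem for T(n) = 9T(n/4) + O(n^2):

a = 9, b = 4, c = 2
log_b(a) = log_4(9) = 1.5850

Case 3: c = 2 > log_4(9) = 1.5850
T(n) = O(n^2) = O(n^2)

For T(n) = 9T(n/4) + O(n^2): log_4(9) = 1.5850. This is Case 3 of the Master Theorem (c > log_b(a), work dominated by root), giving O(n^2).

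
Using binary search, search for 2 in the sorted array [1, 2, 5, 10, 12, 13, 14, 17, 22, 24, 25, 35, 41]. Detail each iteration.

Binary search for 2 in [1, 2, 5, 10, 12, 13, 14, 17, 22, 24, 25, 35, 41]:

lo=0, hi=12, mid=6, arr[mid]=14 -> 14 > 2, search left half
lo=0, hi=5, mid=2, arr[mid]=5 -> 5 > 2, search left half
lo=0, hi=1, mid=0, arr[mid]=1 -> 1 < 2, search right half
lo=1, hi=1, mid=1, arr[mid]=2 -> Found target at index 1!

Binary search finds 2 at index 1 after 4 comparisons. The search repeatedly halves the search space by comparing with the middle element.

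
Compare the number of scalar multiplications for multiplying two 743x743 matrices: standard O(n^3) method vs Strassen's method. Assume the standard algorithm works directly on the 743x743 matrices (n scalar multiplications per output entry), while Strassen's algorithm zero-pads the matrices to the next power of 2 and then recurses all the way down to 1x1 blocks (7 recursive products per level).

Matrix multiplication for 743x743 matrices:

Strassen's algorithm requires power-of-2 dimensions. Pad 743x743 to 1024x1024 (next power of 2).

Standard algorithm: 743^3 = 410172407 multiplications
Strassen's algorithm: 7^(log2(1024)) = 7^10 = 282475249 multiplications
Savings: 410172407 - 282475249 = 127697158 multiplications

Standard: 410172407 multiplications (743^3). Strassen: 282475249 multiplications (7^10, after padding to 1024x1024). Strassen reduces 8 recursive multiplications to 7 at each level.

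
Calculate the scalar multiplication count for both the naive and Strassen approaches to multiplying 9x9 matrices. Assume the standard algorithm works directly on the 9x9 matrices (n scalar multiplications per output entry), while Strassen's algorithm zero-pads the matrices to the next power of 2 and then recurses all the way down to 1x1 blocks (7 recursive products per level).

Matrix multiplication for 9x9 matrices:

Strassen's algorithm requires power-of-2 dimensions. Pad 9x9 to 16x16 (next power of 2).

Standard algorithm: 9^3 = 729 multiplications
Strassen's algorithm: 7^(log2(16)) = 7^4 = 2401 multiplications
Difference: 729 - 2401 = -1672 (Strassen uses MORE here due to padding overhead — for small or just-over-power-of-2 n, padding can outweigh the per-level savings)

Standard: 729 multiplications (9^3). Strassen: 2401 multiplications (7^4, after padding to 16x16). Strassen reduces 8 recursive multiplications to 7 at each level.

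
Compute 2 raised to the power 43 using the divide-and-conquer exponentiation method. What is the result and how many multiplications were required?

Computing 2^43 by squaring (build up from 2^1; each line after the first costs one multiplication):

2^1 = 2
2^2 = (2^1)^2 = 2^2 = 4
2^4 = (2^2)^2 = 4^2 = 16
2^5 = 2 * 2^4 = 2 * 16 = 32
2^10 = (2^5)^2 = 32^2 = 1024
2^20 = (2^10)^2 = 1024^2 = 1048576
2^21 = 2 * 2^20 = 2 * 1048576 = 2097152
2^42 = (2^21)^2 = 2097152^2 = 4398046511104
2^43 = 2 * 2^42 = 2 * 4398046511104 = 8796093022208

Result: 8796093022208
Multiplications needed: 8 (8 lines after 2^1)

2^43 = 8796093022208. Using exponentiation by squaring, this requires 8 multiplications. The key idea: if the exponent is even, square the half-power; if odd, multiply by the base once.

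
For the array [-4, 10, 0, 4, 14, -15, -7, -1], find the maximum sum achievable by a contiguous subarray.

Using Kadane's algorithm on [-4, 10, 0, 4, 14, -15, -7, -1]:

Scanning through the array:
Position 1 (value 10): max_ending_here = 10, max_so_far = 10
Position 2 (value 0): max_ending_here = 10, max_so_far = 10
Position 3 (value 4): max_ending_here = 14, max_so_far = 14
Position 4 (value 14): max_ending_here = 28, max_so_far = 28
Position 5 (value -15): max_ending_here = 13, max_so_far = 28
Position 6 (value -7): max_ending_here = 6, max_so_far = 28
Position 7 (value -1): max_ending_here = 5, max_so_far = 28

Maximum subarray: [10, 0, 4, 14]
Maximum sum: 28

The maximum subarray is [10, 0, 4, 14] with sum 28. This subarray runs from index 1 to index 4.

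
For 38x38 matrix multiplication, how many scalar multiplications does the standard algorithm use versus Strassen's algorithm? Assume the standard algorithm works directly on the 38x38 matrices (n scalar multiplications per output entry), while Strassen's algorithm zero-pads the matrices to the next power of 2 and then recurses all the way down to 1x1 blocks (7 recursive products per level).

Matrix multiplication for 38x38 matrices:

Strassen's algorithm requires power-of-2 dimensions. Pad 38x38 to 64x64 (next power of 2).

Standard algorithm: 38^3 = 54872 multiplications
Strassen's algorithm: 7^(log2(64)) = 7^6 = 117649 multiplications
Difference: 54872 - 117649 = -62777 (Strassen uses MORE here due to padding overhead — for small or just-over-power-of-2 n, padding can outweigh the per-level savings)

Standard: 54872 multiplications (38^3). Strassen: 117649 multiplications (7^6, after padding to 64x64). Strassen reduces 8 recursive multiplications to 7 at each level.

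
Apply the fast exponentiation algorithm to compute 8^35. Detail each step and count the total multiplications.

Computing 8^35 by squaring (build up from 8^1; each line after the first costs one multiplication):

8^1 = 8
8^2 = (8^1)^2 = 8^2 = 64
8^4 = (8^2)^2 = 64^2 = 4096
8^8 = (8^4)^2 = 4096^2 = 16777216
8^16 = (8^8)^2 = 16777216^2 = 281474976710656
8^17 = 8 * 8^16 = 8 * 281474976710656 = 2251799813685248
8^34 = (8^17)^2 = 2251799813685248^2 = 5070602400912917605986812821504
8^35 = 8 * 8^34 = 8 * 5070602400912917605986812821504 = 40564819207303340847894502572032

Result: 40564819207303340847894502572032
Multiplications needed: 7 (7 lines after 8^1)

8^35 = 40564819207303340847894502572032. Using exponentiation by squaring, this requires 7 multiplications. The key idea: if the exponent is even, square the half-power; if odd, multiply by the base once.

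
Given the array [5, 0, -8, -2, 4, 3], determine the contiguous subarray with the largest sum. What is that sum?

Using Kadane's algorithm on [5, 0, -8, -2, 4, 3]:

Scanning through the array:
Position 1 (value 0): max_ending_here = 5, max_so_far = 5
Position 2 (value -8): max_ending_here = -3, max_so_far = 5
Position 3 (value -2): max_ending_here = -2, max_so_far = 5
Position 4 (value 4): max_ending_here = 4, max_so_far = 5
Position 5 (value 3): max_ending_here = 7, max_so_far = 7

Maximum subarray: [4, 3]
Maximum sum: 7

The maximum subarray is [4, 3] with sum 7. This subarray runs from index 4 to index 5.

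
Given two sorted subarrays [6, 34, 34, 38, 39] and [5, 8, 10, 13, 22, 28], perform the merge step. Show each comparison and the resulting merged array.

Merging process:

Compare 6 vs 5: take 5 from right. Merged: [5]
Compare 6 vs 8: take 6 from left. Merged: [5, 6]
Compare 34 vs 8: take 8 from right. Merged: [5, 6, 8]
Compare 34 vs 10: take 10 from right. Merged: [5, 6, 8, 10]
Compare 34 vs 13: take 13 from right. Merged: [5, 6, 8, 10, 13]
Compare 34 vs 22: take 22 from right. Merged: [5, 6, 8, 10, 13, 22]
Compare 34 vs 28: take 28 from right. Merged: [5, 6, 8, 10, 13, 22, 28]
Append remaining from left: [34, 34, 38, 39]. Merged: [5, 6, 8, 10, 13, 22, 28, 34, 34, 38, 39]

Final merged array: [5, 6, 8, 10, 13, 22, 28, 34, 34, 38, 39]
Total comparisons: 7

The merged array is [5, 6, 8, 10, 13, 22, 28, 34, 34, 38, 39], requiring 7 comparisons. The merge step runs in O(n) time where n is the total number of elements.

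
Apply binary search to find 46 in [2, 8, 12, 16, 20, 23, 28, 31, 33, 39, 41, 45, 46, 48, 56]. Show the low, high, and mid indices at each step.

Binary search for 46 in [2, 8, 12, 16, 20, 23, 28, 31, 33, 39, 41, 45, 46, 48, 56]:

lo=0, hi=14, mid=7, arr[mid]=31 -> 31 < 46, search right half
lo=8, hi=14, mid=11, arr[mid]=45 -> 45 < 46, search right half
lo=12, hi=14, mid=13, arr[mid]=48 -> 48 > 46, search left half
lo=12, hi=12, mid=12, arr[mid]=46 -> Found target at index 12!

Binary search finds 46 at index 12 after 4 comparisons. The search repeatedly halves the search space by comparing with the middle element.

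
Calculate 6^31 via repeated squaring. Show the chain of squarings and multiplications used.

Computing 6^31 by squaring (build up from 6^1; each line after the first costs one multiplication):

6^1 = 6
6^2 = (6^1)^2 = 6^2 = 36
6^3 = 6 * 6^2 = 6 * 36 = 216
6^6 = (6^3)^2 = 216^2 = 46656
6^7 = 6 * 6^6 = 6 * 46656 = 279936
6^14 = (6^7)^2 = 279936^2 = 78364164096
6^15 = 6 * 6^14 = 6 * 78364164096 = 470184984576
6^30 = (6^15)^2 = 470184984576^2 = 221073919720733357899776
6^31 = 6 * 6^30 = 6 * 221073919720733357899776 = 1326443518324400147398656

Result: 1326443518324400147398656
Multiplications needed: 8 (8 lines after 6^1)

6^31 = 1326443518324400147398656. Using exponentiation by squaring, this requires 8 multiplications. The key idea: if the exponent is even, square the half-power; if odd, multiply by the base once.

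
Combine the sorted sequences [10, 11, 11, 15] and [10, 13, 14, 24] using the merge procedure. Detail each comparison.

Merging process:

Compare 10 vs 10: take 10 from left. Merged: [10]
Compare 11 vs 10: take 10 from right. Merged: [10, 10]
Compare 11 vs 13: take 11 from left. Merged: [10, 10, 11]
Compare 11 vs 13: take 11 from left. Merged: [10, 10, 11, 11]
Compare 15 vs 13: take 13 from right. Merged: [10, 10, 11, 11, 13]
Compare 15 vs 14: take 14 from right. Merged: [10, 10, 11, 11, 13, 14]
Compare 15 vs 24: take 15 from left. Merged: [10, 10, 11, 11, 13, 14, 15]
Append remaining from right: [24]. Merged: [10, 10, 11, 11, 13, 14, 15, 24]

Final merged array: [10, 10, 11, 11, 13, 14, 15, 24]
Total comparisons: 7

The merged array is [10, 10, 11, 11, 13, 14, 15, 24], requiring 7 comparisons. The merge step runs in O(n) time where n is the total number of elements.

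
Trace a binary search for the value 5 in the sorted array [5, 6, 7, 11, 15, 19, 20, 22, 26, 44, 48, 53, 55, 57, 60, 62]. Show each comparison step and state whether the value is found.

Binary search for 5 in [5, 6, 7, 11, 15, 19, 20, 22, 26, 44, 48, 53, 55, 57, 60, 62]:

lo=0, hi=15, mid=7, arr[mid]=22 -> 22 > 5, search left half
lo=0, hi=6, mid=3, arr[mid]=11 -> 11 > 5, search left half
lo=0, hi=2, mid=1, arr[mid]=6 -> 6 > 5, search left half
lo=0, hi=0, mid=0, arr[mid]=5 -> Found target at index 0!

Binary search finds 5 at index 0 after 4 comparisons. The search repeatedly halves the search space by comparing with the middle element.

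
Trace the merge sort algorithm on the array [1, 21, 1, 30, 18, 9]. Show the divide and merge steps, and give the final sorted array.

Merge sort trace:

Split: [1, 21, 1, 30, 18, 9] -> [1, 21, 1] and [30, 18, 9]
  Split: [1, 21, 1] -> [1] and [21, 1]
    Split: [21, 1] -> [21] and [1]
    Merge: [21] + [1] -> [1, 21]
  Merge: [1] + [1, 21] -> [1, 1, 21]
  Split: [30, 18, 9] -> [30] and [18, 9]
    Split: [18, 9] -> [18] and [9]
    Merge: [18] + [9] -> [9, 18]
  Merge: [30] + [9, 18] -> [9, 18, 30]
Merge: [1, 1, 21] + [9, 18, 30] -> [1, 1, 9, 18, 21, 30]

Final sorted array: [1, 1, 9, 18, 21, 30]

The merge sort proceeds by recursively splitting the array and merging sorted halves.
After all merges, the sorted array is [1, 1, 9, 18, 21, 30].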